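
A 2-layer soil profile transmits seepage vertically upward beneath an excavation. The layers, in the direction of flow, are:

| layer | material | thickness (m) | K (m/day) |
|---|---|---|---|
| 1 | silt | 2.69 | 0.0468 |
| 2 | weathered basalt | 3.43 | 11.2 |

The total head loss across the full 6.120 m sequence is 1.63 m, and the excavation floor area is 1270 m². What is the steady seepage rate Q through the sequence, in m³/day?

Flow is perpendicular to layering, so the layers act in series and the equivalent K is the thickness-weighted harmonic mean.
Total thickness L = 2.69 + 3.43 = 6.120 m.
Σ(b_i/K_i) = 2.69/0.0468 + 3.43/11.2 = 57.78 d.
K_eq = L / Σ(b_i/K_i) = 6.120 / 57.78 = 0.1059 m/day.
Q = K_eq · A · (Δh/L) = 0.1059 × 1270 × (1.63/6.120) = 35.82 m³/day.

35.8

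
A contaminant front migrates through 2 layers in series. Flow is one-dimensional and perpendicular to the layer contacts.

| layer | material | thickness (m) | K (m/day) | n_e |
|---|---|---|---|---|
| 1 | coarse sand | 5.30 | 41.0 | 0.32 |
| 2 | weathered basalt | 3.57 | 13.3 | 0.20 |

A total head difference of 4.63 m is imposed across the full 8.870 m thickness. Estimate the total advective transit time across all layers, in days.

With flow normal to the layers, continuity requires the same specific discharge q through every layer.
Σ(b_i/K_i) = 5.30/41.0 + 3.57/13.3 = 0.3977 d.
q = Δh / Σ(b_i/K_i) = 4.63 / 0.3977 = 11.64 m/day.
In each layer the seepage velocity is v_i = q/n_i, so the layer transit time is t_i = b_i·n_i / q:
  layer 1 (coarse sand): t_1 = 5.30 × 0.32 / 11.64 = 0.1457 d
  layer 2 (weathered basalt): t_2 = 3.57 × 0.20 / 11.64 = 0.06133 d
Total t = Σ t_i = 0.2070 days.

0.207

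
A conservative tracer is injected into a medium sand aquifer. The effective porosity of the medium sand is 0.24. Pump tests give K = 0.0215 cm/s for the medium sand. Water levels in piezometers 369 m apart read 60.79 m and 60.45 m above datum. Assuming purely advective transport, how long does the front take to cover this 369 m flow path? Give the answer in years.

Convert K: 0.0215 cm/s × 864 = 18.58 m/day.
Hydraulic gradient i = (60.79 − 60.45) / 369 = 0.34 / 369 = 0.0009214.
Darcy flux q = K · i = 18.58 × 0.0009214 = 0.01712 m/day.
Seepage velocity v = q / n_e = 0.01712 / 0.24 = 0.07132 m/day.
Travel time t = L / v = 369 / 0.07132 = 5174 days = 14.17 years.

14.2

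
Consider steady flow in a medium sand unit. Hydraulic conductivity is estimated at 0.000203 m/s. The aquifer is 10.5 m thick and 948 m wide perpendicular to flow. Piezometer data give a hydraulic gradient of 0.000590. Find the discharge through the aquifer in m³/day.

Convert K: 0.000203 m/s × 86400 = 17.54 m/day.
Cross-sectional area A = 948 × 10.5 = 9954 m².
Hydraulic gradient i = 0.000590.
Darcy's law: Q = K · A · i = 17.54 × 9954 × 0.0005900 = 103.0 m³/day.

103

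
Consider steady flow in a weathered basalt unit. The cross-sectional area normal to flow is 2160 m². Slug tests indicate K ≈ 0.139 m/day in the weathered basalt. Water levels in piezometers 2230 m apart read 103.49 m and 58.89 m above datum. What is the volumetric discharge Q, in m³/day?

6.00

Hydraulic gradient i = (103.49 − 58.89) / 2230 = 44.6 / 2230 = 0.02000.
Darcy's law: Q = K · A · i = 0.1390 × 2160 × 0.02000 = 6.005 m³/day.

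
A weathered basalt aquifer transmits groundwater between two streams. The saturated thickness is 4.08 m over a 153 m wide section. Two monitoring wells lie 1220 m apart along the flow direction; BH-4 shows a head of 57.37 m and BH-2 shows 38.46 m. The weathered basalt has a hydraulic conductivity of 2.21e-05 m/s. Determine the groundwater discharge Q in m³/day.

Convert K: 2.21e-05 m/s × 86400 = 1.909 m/day.
Cross-sectional area A = 153 × 4.08 = 624.2 m².
Hydraulic gradient i = (57.37 − 38.46) / 1220 = 18.91 / 1220 = 0.01550.
Darcy's law: Q = K · A · i = 1.909 × 624.2 × 0.01550 = 18.48 m³/day.

18.5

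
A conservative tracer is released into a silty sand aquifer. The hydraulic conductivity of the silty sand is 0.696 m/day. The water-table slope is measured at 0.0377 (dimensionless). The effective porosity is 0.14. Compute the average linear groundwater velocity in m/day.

0.187

Hydraulic gradient i = 0.0377.
Darcy flux q = K · i = 0.6960 × 0.03770 = 0.02624 m/day.
Seepage velocity v = q / n_e = 0.02624 / 0.14 = 0.1874 m/day.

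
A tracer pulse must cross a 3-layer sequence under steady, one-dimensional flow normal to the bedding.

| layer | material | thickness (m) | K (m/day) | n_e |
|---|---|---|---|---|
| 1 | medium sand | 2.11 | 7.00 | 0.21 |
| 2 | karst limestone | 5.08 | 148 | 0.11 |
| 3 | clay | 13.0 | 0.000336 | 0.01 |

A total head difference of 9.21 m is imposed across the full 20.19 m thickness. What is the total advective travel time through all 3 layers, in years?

With flow normal to the layers, continuity requires the same specific discharge q through every layer.
Σ(b_i/K_i) = 2.11/7.00 + 5.08/148 + 13.0/0.000336 = 38691 d.
q = Δh / Σ(b_i/K_i) = 9.21 / 38691 = 0.0002380 m/day.
In each layer the seepage velocity is v_i = q/n_i, so the layer transit time is t_i = b_i·n_i / q:
  layer 1 (medium sand): t_1 = 2.11 × 0.21 / 0.0002380 = 1861 d
  layer 2 (karst limestone): t_2 = 5.08 × 0.11 / 0.0002380 = 2347 d
  layer 3 (clay): t_3 = 13.0 × 0.01 / 0.0002380 = 546.1 d
Total t = Σ t_i = 4755 days = 13.02 years.

13.0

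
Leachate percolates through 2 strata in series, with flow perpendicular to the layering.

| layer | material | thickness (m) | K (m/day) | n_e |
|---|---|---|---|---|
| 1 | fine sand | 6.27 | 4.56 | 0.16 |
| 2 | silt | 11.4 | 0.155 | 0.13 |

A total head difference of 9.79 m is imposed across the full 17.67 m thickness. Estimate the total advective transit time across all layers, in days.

With flow normal to the layers, continuity requires the same specific discharge q through every layer.
Σ(b_i/K_i) = 6.27/4.56 + 11.4/0.155 = 74.92 d.
q = Δh / Σ(b_i/K_i) = 9.79 / 74.92 = 0.1307 m/day.
In each layer the seepage velocity is v_i = q/n_i, so the layer transit time is t_i = b_i·n_i / q:
  layer 1 (fine sand): t_1 = 6.27 × 0.16 / 0.1307 = 7.678 d
  layer 2 (silt): t_2 = 11.4 × 0.13 / 0.1307 = 11.34 d
Total t = Σ t_i = 19.02 days.

19.0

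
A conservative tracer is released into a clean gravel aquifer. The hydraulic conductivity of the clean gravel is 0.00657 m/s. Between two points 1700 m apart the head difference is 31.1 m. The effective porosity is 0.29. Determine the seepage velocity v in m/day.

35.8

Convert K: 0.00657 m/s × 86400 = 567.6 m/day.
Hydraulic gradient i = Δh / L = 31.1 / 1700 = 0.01829.
Darcy flux q = K · i = 567.6 × 0.01829 = 10.38 m/day.
Seepage velocity v = q / n_e = 10.38 / 0.29 = 35.81 m/day.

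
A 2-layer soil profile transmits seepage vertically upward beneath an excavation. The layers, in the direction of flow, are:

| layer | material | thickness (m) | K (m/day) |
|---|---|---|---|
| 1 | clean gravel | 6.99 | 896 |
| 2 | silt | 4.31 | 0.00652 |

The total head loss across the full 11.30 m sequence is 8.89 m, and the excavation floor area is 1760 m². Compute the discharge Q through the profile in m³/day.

23.7

Flow is perpendicular to layering, so the layers act in series and the equivalent K is the thickness-weighted harmonic mean.
Total thickness L = 6.99 + 4.31 = 11.30 m.
Σ(b_i/K_i) = 6.99/896 + 4.31/0.00652 = 661.1 d.
K_eq = L / Σ(b_i/K_i) = 11.30 / 661.1 = 0.01709 m/day.
Q = K_eq · A · (Δh/L) = 0.01709 × 1760 × (8.89/11.30) = 23.67 m³/day.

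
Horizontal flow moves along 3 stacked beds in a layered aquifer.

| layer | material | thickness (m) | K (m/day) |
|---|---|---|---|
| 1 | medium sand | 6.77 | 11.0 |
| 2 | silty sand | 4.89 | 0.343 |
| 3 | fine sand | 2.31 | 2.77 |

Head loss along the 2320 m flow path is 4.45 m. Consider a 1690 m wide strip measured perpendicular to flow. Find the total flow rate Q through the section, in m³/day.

Flow is parallel to layering, so each bed carries its own Darcy discharge and the transmissivities add.
Σ(K_i·b_i) = 11.0×6.77 + 0.343×4.89 + 2.77×2.31 = 82.55 m²/day.
Hydraulic gradient i = Δh / L = 4.45 / 2320 = 0.001918.
Q = Σ(K_i·b_i) · W · i = 82.55 × 1690 × 0.001918 = 267.6 m³/day.

268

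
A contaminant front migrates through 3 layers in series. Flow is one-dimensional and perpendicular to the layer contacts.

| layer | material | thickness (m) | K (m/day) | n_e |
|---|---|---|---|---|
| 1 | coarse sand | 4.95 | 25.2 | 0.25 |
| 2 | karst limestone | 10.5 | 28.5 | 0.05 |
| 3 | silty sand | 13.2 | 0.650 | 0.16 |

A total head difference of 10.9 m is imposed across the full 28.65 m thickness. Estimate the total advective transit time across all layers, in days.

7.42

With flow normal to the layers, continuity requires the same specific discharge q through every layer.
Σ(b_i/K_i) = 4.95/25.2 + 10.5/28.5 + 13.2/0.650 = 20.87 d.
q = Δh / Σ(b_i/K_i) = 10.9 / 20.87 = 0.5222 m/day.
In each layer the seepage velocity is v_i = q/n_i, so the layer transit time is t_i = b_i·n_i / q:
  layer 1 (coarse sand): t_1 = 4.95 × 0.25 / 0.5222 = 2.370 d
  layer 2 (karst limestone): t_2 = 10.5 × 0.05 / 0.5222 = 1.005 d
  layer 3 (silty sand): t_3 = 13.2 × 0.16 / 0.5222 = 4.044 d
Total t = Σ t_i = 7.419 days.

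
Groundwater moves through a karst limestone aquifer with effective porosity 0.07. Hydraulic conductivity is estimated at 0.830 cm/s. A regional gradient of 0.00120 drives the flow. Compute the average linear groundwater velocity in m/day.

12.3

Convert K: 0.830 cm/s × 864 = 717.1 m/day.
Hydraulic gradient i = 0.00120.
Darcy flux q = K · i = 717.1 × 0.001200 = 0.8605 m/day.
Seepage velocity v = q / n_e = 0.8605 / 0.07 = 12.29 m/day.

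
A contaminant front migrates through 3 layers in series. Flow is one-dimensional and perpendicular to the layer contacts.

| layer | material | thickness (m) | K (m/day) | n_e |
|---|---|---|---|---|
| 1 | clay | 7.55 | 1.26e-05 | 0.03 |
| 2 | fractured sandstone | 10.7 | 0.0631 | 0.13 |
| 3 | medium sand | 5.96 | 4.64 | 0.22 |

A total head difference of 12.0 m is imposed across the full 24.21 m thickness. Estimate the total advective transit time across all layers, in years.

With flow normal to the layers, continuity requires the same specific discharge q through every layer.
Σ(b_i/K_i) = 7.55/1.26e-05 + 10.7/0.0631 + 5.96/4.64 = 5.994e+05 d.
q = Δh / Σ(b_i/K_i) = 12.0 / 5.994e+05 = 2.002e-05 m/day.
In each layer the seepage velocity is v_i = q/n_i, so the layer transit time is t_i = b_i·n_i / q:
  layer 1 (clay): t_1 = 7.55 × 0.03 / 2.002e-05 = 11313 d
  layer 2 (fractured sandstone): t_2 = 10.7 × 0.13 / 2.002e-05 = 69478 d
  layer 3 (medium sand): t_3 = 5.96 × 0.22 / 2.002e-05 = 65492 d
Total t = Σ t_i = 1.463e+05 days = 400.5 years.

401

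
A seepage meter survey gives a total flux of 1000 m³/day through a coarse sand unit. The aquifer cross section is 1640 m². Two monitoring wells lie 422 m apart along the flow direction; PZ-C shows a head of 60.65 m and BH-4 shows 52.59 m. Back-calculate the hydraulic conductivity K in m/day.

Hydraulic gradient i = (60.65 − 52.59) / 422 = 8.06 / 422 = 0.01910.
From Q = K·A·i, K = Q / (A·i) = 1000 / (1640 × 0.01910) = 31.93 m/day.

31.9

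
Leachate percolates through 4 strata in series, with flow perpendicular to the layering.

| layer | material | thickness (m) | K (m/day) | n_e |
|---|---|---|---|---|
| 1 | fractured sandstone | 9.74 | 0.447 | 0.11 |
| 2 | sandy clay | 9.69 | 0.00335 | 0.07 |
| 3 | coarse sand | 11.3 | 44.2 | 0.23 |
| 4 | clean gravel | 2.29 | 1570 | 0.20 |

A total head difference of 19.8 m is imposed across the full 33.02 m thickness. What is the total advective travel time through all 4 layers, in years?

With flow normal to the layers, continuity requires the same specific discharge q through every layer.
Σ(b_i/K_i) = 9.74/0.447 + 9.69/0.00335 + 11.3/44.2 + 2.29/1570 = 2915 d.
q = Δh / Σ(b_i/K_i) = 19.8 / 2915 = 0.006793 m/day.
In each layer the seepage velocity is v_i = q/n_i, so the layer transit time is t_i = b_i·n_i / q:
  layer 1 (fractured sandstone): t_1 = 9.74 × 0.11 / 0.006793 = 157.7 d
  layer 2 (sandy clay): t_2 = 9.69 × 0.07 / 0.006793 = 99.85 d
  layer 3 (coarse sand): t_3 = 11.3 × 0.23 / 0.006793 = 382.6 d
  layer 4 (clean gravel): t_4 = 2.29 × 0.20 / 0.006793 = 67.42 d
Total t = Σ t_i = 707.6 days = 1.937 years.

1.94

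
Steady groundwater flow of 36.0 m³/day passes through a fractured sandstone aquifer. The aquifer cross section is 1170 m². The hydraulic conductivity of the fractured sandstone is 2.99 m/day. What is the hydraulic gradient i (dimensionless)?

0.0103

From Q = K·A·i, i = Q / (K·A) = 36.0 / (2.990 × 1170) = 0.01029.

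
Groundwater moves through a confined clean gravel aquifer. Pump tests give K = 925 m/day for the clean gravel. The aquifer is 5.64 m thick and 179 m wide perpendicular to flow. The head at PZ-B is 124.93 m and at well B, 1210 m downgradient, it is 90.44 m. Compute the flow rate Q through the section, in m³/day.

26600

Cross-sectional area A = 179 × 5.64 = 1010 m².
Hydraulic gradient i = (124.93 − 90.44) / 1210 = 34.49 / 1210 = 0.02850.
Darcy's law: Q = K · A · i = 925.0 × 1010 × 0.02850 = 26618 m³/day.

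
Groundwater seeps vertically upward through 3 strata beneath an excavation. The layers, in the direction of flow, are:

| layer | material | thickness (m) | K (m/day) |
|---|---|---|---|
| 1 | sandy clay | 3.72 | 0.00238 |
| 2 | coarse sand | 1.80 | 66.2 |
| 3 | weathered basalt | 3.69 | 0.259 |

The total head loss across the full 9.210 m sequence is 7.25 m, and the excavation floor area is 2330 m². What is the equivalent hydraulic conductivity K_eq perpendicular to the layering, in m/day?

0.00584

Flow is perpendicular to layering, so the layers act in series and the equivalent K is the thickness-weighted harmonic mean.
Total thickness L = 3.72 + 1.80 + 3.69 = 9.210 m.
Σ(b_i/K_i) = 3.72/0.00238 + 1.80/66.2 + 3.69/0.259 = 1577 d.
K_eq = L / Σ(b_i/K_i) = 9.210 / 1577 = 0.005839 m/day.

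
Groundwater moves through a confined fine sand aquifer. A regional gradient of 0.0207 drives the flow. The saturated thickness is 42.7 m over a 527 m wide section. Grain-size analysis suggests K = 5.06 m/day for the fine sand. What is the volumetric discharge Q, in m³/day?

Cross-sectional area A = 527 × 42.7 = 22503 m².
Hydraulic gradient i = 0.0207.
Darcy's law: Q = K · A · i = 5.060 × 22503 × 0.02070 = 2357 m³/day.

2360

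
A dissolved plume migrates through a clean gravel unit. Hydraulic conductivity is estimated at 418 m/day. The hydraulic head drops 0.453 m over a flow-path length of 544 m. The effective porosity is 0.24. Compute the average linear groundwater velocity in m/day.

Hydraulic gradient i = Δh / L = 0.453 / 544 = 0.0008327.
Darcy flux q = K · i = 418.0 × 0.0008327 = 0.3481 m/day.
Seepage velocity v = q / n_e = 0.3481 / 0.24 = 1.450 m/day.

1.45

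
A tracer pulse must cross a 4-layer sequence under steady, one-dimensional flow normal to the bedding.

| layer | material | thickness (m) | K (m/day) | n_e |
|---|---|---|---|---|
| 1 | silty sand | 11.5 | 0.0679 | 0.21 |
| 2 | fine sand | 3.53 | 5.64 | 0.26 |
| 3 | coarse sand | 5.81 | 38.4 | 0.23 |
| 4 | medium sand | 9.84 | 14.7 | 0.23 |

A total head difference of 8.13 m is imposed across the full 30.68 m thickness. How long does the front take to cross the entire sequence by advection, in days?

146

With flow normal to the layers, continuity requires the same specific discharge q through every layer.
Σ(b_i/K_i) = 11.5/0.0679 + 3.53/5.64 + 5.81/38.4 + 9.84/14.7 = 170.8 d.
q = Δh / Σ(b_i/K_i) = 8.13 / 170.8 = 0.04760 m/day.
In each layer the seepage velocity is v_i = q/n_i, so the layer transit time is t_i = b_i·n_i / q:
  layer 1 (silty sand): t_1 = 11.5 × 0.21 / 0.04760 = 50.74 d
  layer 2 (fine sand): t_2 = 3.53 × 0.26 / 0.04760 = 19.28 d
  layer 3 (coarse sand): t_3 = 5.81 × 0.23 / 0.04760 = 28.08 d
  layer 4 (medium sand): t_4 = 9.84 × 0.23 / 0.04760 = 47.55 d
Total t = Σ t_i = 145.6 days.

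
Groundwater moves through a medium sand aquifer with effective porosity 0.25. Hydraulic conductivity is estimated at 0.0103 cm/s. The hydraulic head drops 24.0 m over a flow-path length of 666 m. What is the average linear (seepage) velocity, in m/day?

1.28

Convert K: 0.0103 cm/s × 864 = 8.899 m/day.
Hydraulic gradient i = Δh / L = 24.0 / 666 = 0.03604.
Darcy flux q = K · i = 8.899 × 0.03604 = 0.3207 m/day.
Seepage velocity v = q / n_e = 0.3207 / 0.25 = 1.283 m/day.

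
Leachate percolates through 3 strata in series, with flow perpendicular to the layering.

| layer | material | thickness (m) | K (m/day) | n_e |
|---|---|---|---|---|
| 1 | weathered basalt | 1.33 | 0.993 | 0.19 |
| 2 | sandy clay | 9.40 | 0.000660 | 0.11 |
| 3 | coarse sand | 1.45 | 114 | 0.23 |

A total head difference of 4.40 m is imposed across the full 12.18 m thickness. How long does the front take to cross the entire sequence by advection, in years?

With flow normal to the layers, continuity requires the same specific discharge q through every layer.
Σ(b_i/K_i) = 1.33/0.993 + 9.40/0.000660 + 1.45/114 = 14244 d.
q = Δh / Σ(b_i/K_i) = 4.40 / 14244 = 0.0003089 m/day.
In each layer the seepage velocity is v_i = q/n_i, so the layer transit time is t_i = b_i·n_i / q:
  layer 1 (weathered basalt): t_1 = 1.33 × 0.19 / 0.0003089 = 818.0 d
  layer 2 (sandy clay): t_2 = 9.40 × 0.11 / 0.0003089 = 3347 d
  layer 3 (coarse sand): t_3 = 1.45 × 0.23 / 0.0003089 = 1080 d
Total t = Σ t_i = 5245 days = 14.36 years.

14.4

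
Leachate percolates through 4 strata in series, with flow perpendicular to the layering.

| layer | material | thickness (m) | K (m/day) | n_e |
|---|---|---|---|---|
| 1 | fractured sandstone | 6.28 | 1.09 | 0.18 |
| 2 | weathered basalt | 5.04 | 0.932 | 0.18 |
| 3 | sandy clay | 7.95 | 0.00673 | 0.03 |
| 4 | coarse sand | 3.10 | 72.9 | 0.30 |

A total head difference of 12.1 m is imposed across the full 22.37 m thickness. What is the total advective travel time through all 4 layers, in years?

0.865

With flow normal to the layers, continuity requires the same specific discharge q through every layer.
Σ(b_i/K_i) = 6.28/1.09 + 5.04/0.932 + 7.95/0.00673 + 3.10/72.9 = 1192 d.
q = Δh / Σ(b_i/K_i) = 12.1 / 1192 = 0.01015 m/day.
In each layer the seepage velocity is v_i = q/n_i, so the layer transit time is t_i = b_i·n_i / q:
  layer 1 (fractured sandstone): t_1 = 6.28 × 0.18 / 0.01015 = 111.4 d
  layer 2 (weathered basalt): t_2 = 5.04 × 0.18 / 0.01015 = 89.41 d
  layer 3 (sandy clay): t_3 = 7.95 × 0.03 / 0.01015 = 23.50 d
  layer 4 (coarse sand): t_4 = 3.10 × 0.30 / 0.01015 = 91.65 d
Total t = Σ t_i = 316.0 days = 0.8651 years.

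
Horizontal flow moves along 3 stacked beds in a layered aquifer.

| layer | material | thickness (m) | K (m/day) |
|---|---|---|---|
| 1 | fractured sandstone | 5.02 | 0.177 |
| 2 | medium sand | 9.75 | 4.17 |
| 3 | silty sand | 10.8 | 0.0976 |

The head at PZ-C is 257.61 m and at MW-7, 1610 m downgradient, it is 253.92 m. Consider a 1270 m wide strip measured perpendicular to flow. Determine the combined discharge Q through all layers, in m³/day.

Flow is parallel to layering, so each bed carries its own Darcy discharge and the transmissivities add.
Σ(K_i·b_i) = 0.177×5.02 + 4.17×9.75 + 0.0976×10.8 = 42.60 m²/day.
Hydraulic gradient i = (257.61 − 253.92) / 1610 = 3.69 / 1610 = 0.002292.
Q = Σ(K_i·b_i) · W · i = 42.60 × 1270 × 0.002292 = 124.0 m³/day.

124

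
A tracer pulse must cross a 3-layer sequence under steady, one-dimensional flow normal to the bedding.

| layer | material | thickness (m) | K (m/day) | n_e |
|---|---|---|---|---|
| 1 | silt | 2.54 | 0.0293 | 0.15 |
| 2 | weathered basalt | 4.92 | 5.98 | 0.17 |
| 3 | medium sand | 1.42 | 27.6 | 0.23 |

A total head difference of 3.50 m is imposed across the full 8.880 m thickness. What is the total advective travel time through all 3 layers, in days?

With flow normal to the layers, continuity requires the same specific discharge q through every layer.
Σ(b_i/K_i) = 2.54/0.0293 + 4.92/5.98 + 1.42/27.6 = 87.56 d.
q = Δh / Σ(b_i/K_i) = 3.50 / 87.56 = 0.03997 m/day.
In each layer the seepage velocity is v_i = q/n_i, so the layer transit time is t_i = b_i·n_i / q:
  layer 1 (silt): t_1 = 2.54 × 0.15 / 0.03997 = 9.532 d
  layer 2 (weathered basalt): t_2 = 4.92 × 0.17 / 0.03997 = 20.93 d
  layer 3 (medium sand): t_3 = 1.42 × 0.23 / 0.03997 = 8.171 d
Total t = Σ t_i = 38.63 days.

38.6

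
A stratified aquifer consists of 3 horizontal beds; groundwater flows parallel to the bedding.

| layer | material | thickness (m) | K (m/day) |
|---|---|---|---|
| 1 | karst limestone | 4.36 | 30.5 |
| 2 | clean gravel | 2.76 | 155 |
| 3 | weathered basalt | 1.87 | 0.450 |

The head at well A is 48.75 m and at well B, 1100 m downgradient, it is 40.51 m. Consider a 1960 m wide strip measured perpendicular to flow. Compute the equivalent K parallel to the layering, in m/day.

Flow is parallel to layering, so each bed carries its own Darcy discharge and the transmissivities add.
Σ(K_i·b_i) = 30.5×4.36 + 155×2.76 + 0.450×1.87 = 561.6 m²/day.
Total thickness b = 8.990 m, so K_eq = Σ(K_i·b_i)/b = 62.47 m/day.

62.5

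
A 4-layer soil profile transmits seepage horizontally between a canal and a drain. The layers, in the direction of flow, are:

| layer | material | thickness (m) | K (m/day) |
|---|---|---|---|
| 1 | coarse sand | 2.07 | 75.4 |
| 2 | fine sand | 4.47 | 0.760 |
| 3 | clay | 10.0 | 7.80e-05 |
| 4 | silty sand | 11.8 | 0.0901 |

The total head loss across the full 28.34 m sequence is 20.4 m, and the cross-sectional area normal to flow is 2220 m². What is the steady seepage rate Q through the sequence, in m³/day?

Flow is perpendicular to layering, so the layers act in series and the equivalent K is the thickness-weighted harmonic mean.
Total thickness L = 2.07 + 4.47 + 10.0 + 11.8 = 28.34 m.
Σ(b_i/K_i) = 2.07/75.4 + 4.47/0.760 + 10.0/7.80e-05 + 11.8/0.0901 = 1.283e+05 d.
K_eq = L / Σ(b_i/K_i) = 28.34 / 1.283e+05 = 0.0002208 m/day.
Q = K_eq · A · (Δh/L) = 0.0002208 × 2220 × (20.4/28.34) = 0.3529 m³/day.

0.353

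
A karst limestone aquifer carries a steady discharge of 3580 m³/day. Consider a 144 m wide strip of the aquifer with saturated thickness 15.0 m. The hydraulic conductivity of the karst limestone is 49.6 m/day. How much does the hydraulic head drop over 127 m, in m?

4.24

Cross-sectional area A = 144 × 15.0 = 2160 m².
From Q = K·A·i, i = Q / (K·A) = 3580 / (49.60 × 2160) = 0.03342.
Head loss Δh = i · L = 0.03342 × 127 = 4.244 m.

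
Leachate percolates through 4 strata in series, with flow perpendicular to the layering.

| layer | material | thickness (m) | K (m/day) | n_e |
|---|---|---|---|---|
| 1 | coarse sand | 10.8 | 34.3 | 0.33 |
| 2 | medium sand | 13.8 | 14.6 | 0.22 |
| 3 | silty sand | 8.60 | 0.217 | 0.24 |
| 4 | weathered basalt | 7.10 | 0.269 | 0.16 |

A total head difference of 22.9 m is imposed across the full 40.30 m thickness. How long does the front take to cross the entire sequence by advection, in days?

28.8

With flow normal to the layers, continuity requires the same specific discharge q through every layer.
Σ(b_i/K_i) = 10.8/34.3 + 13.8/14.6 + 8.60/0.217 + 7.10/0.269 = 67.29 d.
q = Δh / Σ(b_i/K_i) = 22.9 / 67.29 = 0.3403 m/day.
In each layer the seepage velocity is v_i = q/n_i, so the layer transit time is t_i = b_i·n_i / q:
  layer 1 (coarse sand): t_1 = 10.8 × 0.33 / 0.3403 = 10.47 d
  layer 2 (medium sand): t_2 = 13.8 × 0.22 / 0.3403 = 8.920 d
  layer 3 (silty sand): t_3 = 8.60 × 0.24 / 0.3403 = 6.065 d
  layer 4 (weathered basalt): t_4 = 7.10 × 0.16 / 0.3403 = 3.338 d
Total t = Σ t_i = 28.79 days.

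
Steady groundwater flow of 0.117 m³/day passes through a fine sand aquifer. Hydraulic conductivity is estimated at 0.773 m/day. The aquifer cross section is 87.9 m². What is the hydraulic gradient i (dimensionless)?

From Q = K·A·i, i = Q / (K·A) = 0.117 / (0.7730 × 87.90) = 0.001722.

0.00172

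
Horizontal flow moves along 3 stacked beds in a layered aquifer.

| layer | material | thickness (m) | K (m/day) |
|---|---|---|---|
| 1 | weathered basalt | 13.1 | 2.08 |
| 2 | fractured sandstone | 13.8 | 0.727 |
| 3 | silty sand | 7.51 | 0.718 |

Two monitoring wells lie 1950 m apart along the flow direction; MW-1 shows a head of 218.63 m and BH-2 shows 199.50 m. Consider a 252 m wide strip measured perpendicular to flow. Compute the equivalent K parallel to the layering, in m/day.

1.24

Flow is parallel to layering, so each bed carries its own Darcy discharge and the transmissivities add.
Σ(K_i·b_i) = 2.08×13.1 + 0.727×13.8 + 0.718×7.51 = 42.67 m²/day.
Total thickness b = 34.41 m, so K_eq = Σ(K_i·b_i)/b = 1.240 m/day.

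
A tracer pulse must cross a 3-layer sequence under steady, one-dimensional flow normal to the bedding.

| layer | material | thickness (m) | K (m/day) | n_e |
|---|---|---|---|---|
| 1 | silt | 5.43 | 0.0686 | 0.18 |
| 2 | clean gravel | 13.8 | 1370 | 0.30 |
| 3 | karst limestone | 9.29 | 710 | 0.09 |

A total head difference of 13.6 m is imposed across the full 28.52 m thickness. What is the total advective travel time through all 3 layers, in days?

With flow normal to the layers, continuity requires the same specific discharge q through every layer.
Σ(b_i/K_i) = 5.43/0.0686 + 13.8/1370 + 9.29/710 = 79.18 d.
q = Δh / Σ(b_i/K_i) = 13.6 / 79.18 = 0.1718 m/day.
In each layer the seepage velocity is v_i = q/n_i, so the layer transit time is t_i = b_i·n_i / q:
  layer 1 (silt): t_1 = 5.43 × 0.18 / 0.1718 = 5.690 d
  layer 2 (clean gravel): t_2 = 13.8 × 0.30 / 0.1718 = 24.10 d
  layer 3 (karst limestone): t_3 = 9.29 × 0.09 / 0.1718 = 4.868 d
Total t = Σ t_i = 34.66 days.

34.7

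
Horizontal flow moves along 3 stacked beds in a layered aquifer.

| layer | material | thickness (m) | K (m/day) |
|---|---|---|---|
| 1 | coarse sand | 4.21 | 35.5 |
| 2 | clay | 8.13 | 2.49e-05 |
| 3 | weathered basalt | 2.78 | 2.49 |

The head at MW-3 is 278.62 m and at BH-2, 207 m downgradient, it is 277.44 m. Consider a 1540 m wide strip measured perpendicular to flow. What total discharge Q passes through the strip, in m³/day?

1370

Flow is parallel to layering, so each bed carries its own Darcy discharge and the transmissivities add.
Σ(K_i·b_i) = 35.5×4.21 + 2.49e-05×8.13 + 2.49×2.78 = 156.4 m²/day.
Hydraulic gradient i = (278.62 − 277.44) / 207 = 1.18 / 207 = 0.005700.
Q = Σ(K_i·b_i) · W · i = 156.4 × 1540 × 0.005700 = 1373 m³/day.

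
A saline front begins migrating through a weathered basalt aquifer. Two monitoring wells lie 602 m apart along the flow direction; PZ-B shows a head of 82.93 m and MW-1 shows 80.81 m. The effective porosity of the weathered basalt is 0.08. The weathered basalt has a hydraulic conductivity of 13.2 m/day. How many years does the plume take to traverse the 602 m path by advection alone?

2.84

Hydraulic gradient i = (82.93 − 80.81) / 602 = 2.12 / 602 = 0.003522.
Darcy flux q = K · i = 13.20 × 0.003522 = 0.04649 m/day.
Seepage velocity v = q / n_e = 0.04649 / 0.08 = 0.5811 m/day.
Travel time t = L / v = 602 / 0.5811 = 1036 days = 2.837 years.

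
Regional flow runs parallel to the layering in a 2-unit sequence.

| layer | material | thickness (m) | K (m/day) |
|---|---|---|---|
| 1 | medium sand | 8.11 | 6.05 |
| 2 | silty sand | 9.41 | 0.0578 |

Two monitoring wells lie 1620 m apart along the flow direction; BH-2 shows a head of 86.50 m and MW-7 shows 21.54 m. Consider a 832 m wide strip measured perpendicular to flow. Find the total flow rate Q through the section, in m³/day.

Flow is parallel to layering, so each bed carries its own Darcy discharge and the transmissivities add.
Σ(K_i·b_i) = 6.05×8.11 + 0.0578×9.41 = 49.61 m²/day.
Hydraulic gradient i = (86.50 − 21.54) / 1620 = 64.96 / 1620 = 0.04010.
Q = Σ(K_i·b_i) · W · i = 49.61 × 832 × 0.04010 = 1655 m³/day.

1660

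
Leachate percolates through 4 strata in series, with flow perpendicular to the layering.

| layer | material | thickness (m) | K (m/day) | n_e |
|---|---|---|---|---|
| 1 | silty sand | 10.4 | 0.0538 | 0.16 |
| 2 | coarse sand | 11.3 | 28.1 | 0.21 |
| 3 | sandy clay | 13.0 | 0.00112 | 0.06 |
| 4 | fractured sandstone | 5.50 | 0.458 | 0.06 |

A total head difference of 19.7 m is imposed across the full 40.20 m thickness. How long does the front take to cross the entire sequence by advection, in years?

8.45

With flow normal to the layers, continuity requires the same specific discharge q through every layer.
Σ(b_i/K_i) = 10.4/0.0538 + 11.3/28.1 + 13.0/0.00112 + 5.50/0.458 = 11813 d.
q = Δh / Σ(b_i/K_i) = 19.7 / 11813 = 0.001668 m/day.
In each layer the seepage velocity is v_i = q/n_i, so the layer transit time is t_i = b_i·n_i / q:
  layer 1 (silty sand): t_1 = 10.4 × 0.16 / 0.001668 = 997.8 d
  layer 2 (coarse sand): t_2 = 11.3 × 0.21 / 0.001668 = 1423 d
  layer 3 (sandy clay): t_3 = 13.0 × 0.06 / 0.001668 = 467.7 d
  layer 4 (fractured sandstone): t_4 = 5.50 × 0.06 / 0.001668 = 197.9 d
Total t = Σ t_i = 3086 days = 8.450 years.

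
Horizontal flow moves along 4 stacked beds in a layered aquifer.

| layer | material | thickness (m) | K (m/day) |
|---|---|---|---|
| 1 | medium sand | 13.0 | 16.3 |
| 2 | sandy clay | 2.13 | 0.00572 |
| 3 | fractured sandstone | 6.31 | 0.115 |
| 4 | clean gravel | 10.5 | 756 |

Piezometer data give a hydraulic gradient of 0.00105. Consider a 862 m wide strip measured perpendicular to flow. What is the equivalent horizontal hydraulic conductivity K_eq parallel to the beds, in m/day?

Flow is parallel to layering, so each bed carries its own Darcy discharge and the transmissivities add.
Σ(K_i·b_i) = 16.3×13.0 + 0.00572×2.13 + 0.115×6.31 + 756×10.5 = 8151 m²/day.
Total thickness b = 31.94 m, so K_eq = Σ(K_i·b_i)/b = 255.2 m/day.

255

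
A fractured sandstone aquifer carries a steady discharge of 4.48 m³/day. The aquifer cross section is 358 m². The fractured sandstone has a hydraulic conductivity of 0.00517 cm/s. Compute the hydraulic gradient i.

Convert K: 0.00517 cm/s × 864 = 4.467 m/day.
From Q = K·A·i, i = Q / (K·A) = 4.48 / (4.467 × 358.0) = 0.002802.

0.00280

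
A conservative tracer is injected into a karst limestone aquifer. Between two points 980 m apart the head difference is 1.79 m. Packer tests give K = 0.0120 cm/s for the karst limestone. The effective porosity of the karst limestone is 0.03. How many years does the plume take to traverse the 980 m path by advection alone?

4.25

Convert K: 0.0120 cm/s × 864 = 10.37 m/day.
Hydraulic gradient i = Δh / L = 1.79 / 980 = 0.001827.
Darcy flux q = K · i = 10.37 × 0.001827 = 0.01894 m/day.
Seepage velocity v = q / n_e = 0.01894 / 0.03 = 0.6312 m/day.
Travel time t = L / v = 980 / 0.6312 = 1552 days = 4.250 years.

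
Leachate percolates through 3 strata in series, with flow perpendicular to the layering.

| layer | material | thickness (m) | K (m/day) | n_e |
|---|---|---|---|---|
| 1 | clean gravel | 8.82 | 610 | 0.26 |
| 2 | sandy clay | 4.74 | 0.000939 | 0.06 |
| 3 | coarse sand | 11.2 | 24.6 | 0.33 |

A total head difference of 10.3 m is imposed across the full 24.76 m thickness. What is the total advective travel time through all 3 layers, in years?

With flow normal to the layers, continuity requires the same specific discharge q through every layer.
Σ(b_i/K_i) = 8.82/610 + 4.74/0.000939 + 11.2/24.6 = 5048 d.
q = Δh / Σ(b_i/K_i) = 10.3 / 5048 = 0.002040 m/day.
In each layer the seepage velocity is v_i = q/n_i, so the layer transit time is t_i = b_i·n_i / q:
  layer 1 (clean gravel): t_1 = 8.82 × 0.26 / 0.002040 = 1124 d
  layer 2 (sandy clay): t_2 = 4.74 × 0.06 / 0.002040 = 139.4 d
  layer 3 (coarse sand): t_3 = 11.2 × 0.33 / 0.002040 = 1812 d
Total t = Σ t_i = 3075 days = 8.419 years.

8.42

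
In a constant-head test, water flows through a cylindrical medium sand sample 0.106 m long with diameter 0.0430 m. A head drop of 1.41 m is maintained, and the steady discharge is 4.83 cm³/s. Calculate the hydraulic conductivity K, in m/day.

21.6

Cross-sectional area A = π·(d/2)² = π × (0.0430/2)² = 0.001452 m².
Convert discharge: 4.83 cm³/s = 4.830e-06 m³/s.
Darcy's law rearranged: K = Q·L / (A·Δh) = 4.830e-06 × 0.106 / (0.001452 × 1.41) = 0.0002500 m/s = 21.60 m/day.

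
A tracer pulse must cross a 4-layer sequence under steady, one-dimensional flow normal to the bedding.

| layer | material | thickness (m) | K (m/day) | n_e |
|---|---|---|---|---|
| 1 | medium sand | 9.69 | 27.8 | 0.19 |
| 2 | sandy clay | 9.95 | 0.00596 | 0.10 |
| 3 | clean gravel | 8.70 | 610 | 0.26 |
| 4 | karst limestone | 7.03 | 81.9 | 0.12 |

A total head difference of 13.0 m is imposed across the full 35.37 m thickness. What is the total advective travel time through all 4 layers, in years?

With flow normal to the layers, continuity requires the same specific discharge q through every layer.
Σ(b_i/K_i) = 9.69/27.8 + 9.95/0.00596 + 8.70/610 + 7.03/81.9 = 1670 d.
q = Δh / Σ(b_i/K_i) = 13.0 / 1670 = 0.007785 m/day.
In each layer the seepage velocity is v_i = q/n_i, so the layer transit time is t_i = b_i·n_i / q:
  layer 1 (medium sand): t_1 = 9.69 × 0.19 / 0.007785 = 236.5 d
  layer 2 (sandy clay): t_2 = 9.95 × 0.10 / 0.007785 = 127.8 d
  layer 3 (clean gravel): t_3 = 8.70 × 0.26 / 0.007785 = 290.6 d
  layer 4 (karst limestone): t_4 = 7.03 × 0.12 / 0.007785 = 108.4 d
Total t = Σ t_i = 763.2 days = 2.090 years.

2.09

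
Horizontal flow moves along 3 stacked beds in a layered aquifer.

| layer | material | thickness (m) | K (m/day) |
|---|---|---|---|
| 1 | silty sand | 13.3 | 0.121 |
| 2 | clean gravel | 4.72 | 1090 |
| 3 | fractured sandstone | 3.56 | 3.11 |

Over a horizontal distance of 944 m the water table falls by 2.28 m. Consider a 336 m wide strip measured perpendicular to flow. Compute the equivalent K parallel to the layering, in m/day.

Flow is parallel to layering, so each bed carries its own Darcy discharge and the transmissivities add.
Σ(K_i·b_i) = 0.121×13.3 + 1090×4.72 + 3.11×3.56 = 5157 m²/day.
Total thickness b = 21.58 m, so K_eq = Σ(K_i·b_i)/b = 239.0 m/day.

239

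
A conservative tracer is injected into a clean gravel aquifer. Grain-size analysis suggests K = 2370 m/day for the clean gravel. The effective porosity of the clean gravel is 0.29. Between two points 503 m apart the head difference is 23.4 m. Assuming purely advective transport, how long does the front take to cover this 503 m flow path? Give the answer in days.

1.32

Hydraulic gradient i = Δh / L = 23.4 / 503 = 0.04652.
Darcy flux q = K · i = 2370 × 0.04652 = 110.3 m/day.
Seepage velocity v = q / n_e = 110.3 / 0.29 = 380.2 m/day.
Travel time t = L / v = 503 / 380.2 = 1.323 days.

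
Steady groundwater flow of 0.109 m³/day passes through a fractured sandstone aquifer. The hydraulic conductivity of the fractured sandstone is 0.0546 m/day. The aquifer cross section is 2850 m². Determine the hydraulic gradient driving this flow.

From Q = K·A·i, i = Q / (K·A) = 0.109 / (0.05460 × 2850) = 0.0007005.

0.000700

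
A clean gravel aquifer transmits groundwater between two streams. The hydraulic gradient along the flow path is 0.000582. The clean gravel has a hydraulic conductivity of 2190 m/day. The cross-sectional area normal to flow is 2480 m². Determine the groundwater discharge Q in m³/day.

3160

Hydraulic gradient i = 0.000582.
Darcy's law: Q = K · A · i = 2190 × 2480 × 0.0005820 = 3161 m³/day.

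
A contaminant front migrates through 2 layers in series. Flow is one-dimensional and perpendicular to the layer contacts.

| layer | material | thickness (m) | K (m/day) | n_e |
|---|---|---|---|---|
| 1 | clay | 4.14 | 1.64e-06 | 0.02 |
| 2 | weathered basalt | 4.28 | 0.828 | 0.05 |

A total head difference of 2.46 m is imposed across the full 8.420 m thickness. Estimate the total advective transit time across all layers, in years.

With flow normal to the layers, continuity requires the same specific discharge q through every layer.
Σ(b_i/K_i) = 4.14/1.64e-06 + 4.28/0.828 = 2.524e+06 d.
q = Δh / Σ(b_i/K_i) = 2.46 / 2.524e+06 = 9.745e-07 m/day.
In each layer the seepage velocity is v_i = q/n_i, so the layer transit time is t_i = b_i·n_i / q:
  layer 1 (clay): t_1 = 4.14 × 0.02 / 9.745e-07 = 84967 d
  layer 2 (weathered basalt): t_2 = 4.28 × 0.05 / 9.745e-07 = 2.196e+05 d
Total t = Σ t_i = 3.046e+05 days = 833.9 years.

834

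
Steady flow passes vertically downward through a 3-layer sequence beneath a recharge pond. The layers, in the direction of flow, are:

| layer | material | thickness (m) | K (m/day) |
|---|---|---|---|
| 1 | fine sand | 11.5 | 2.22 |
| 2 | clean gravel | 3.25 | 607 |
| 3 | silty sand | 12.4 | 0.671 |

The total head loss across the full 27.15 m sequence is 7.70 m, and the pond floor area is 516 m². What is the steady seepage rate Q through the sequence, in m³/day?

168

Flow is perpendicular to layering, so the layers act in series and the equivalent K is the thickness-weighted harmonic mean.
Total thickness L = 11.5 + 3.25 + 12.4 = 27.15 m.
Σ(b_i/K_i) = 11.5/2.22 + 3.25/607 + 12.4/0.671 = 23.67 d.
K_eq = L / Σ(b_i/K_i) = 27.15 / 23.67 = 1.147 m/day.
Q = K_eq · A · (Δh/L) = 1.147 × 516 × (7.70/27.15) = 167.9 m³/day.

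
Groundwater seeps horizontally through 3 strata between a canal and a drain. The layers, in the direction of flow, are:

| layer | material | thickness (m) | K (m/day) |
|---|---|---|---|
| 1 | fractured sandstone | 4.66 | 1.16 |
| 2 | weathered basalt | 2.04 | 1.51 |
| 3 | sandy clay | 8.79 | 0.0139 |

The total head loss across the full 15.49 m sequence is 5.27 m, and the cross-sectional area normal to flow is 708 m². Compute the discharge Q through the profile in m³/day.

Flow is perpendicular to layering, so the layers act in series and the equivalent K is the thickness-weighted harmonic mean.
Total thickness L = 4.66 + 2.04 + 8.79 = 15.49 m.
Σ(b_i/K_i) = 4.66/1.16 + 2.04/1.51 + 8.79/0.0139 = 637.7 d.
K_eq = L / Σ(b_i/K_i) = 15.49 / 637.7 = 0.02429 m/day.
Q = K_eq · A · (Δh/L) = 0.02429 × 708 × (5.27/15.49) = 5.851 m³/day.

5.85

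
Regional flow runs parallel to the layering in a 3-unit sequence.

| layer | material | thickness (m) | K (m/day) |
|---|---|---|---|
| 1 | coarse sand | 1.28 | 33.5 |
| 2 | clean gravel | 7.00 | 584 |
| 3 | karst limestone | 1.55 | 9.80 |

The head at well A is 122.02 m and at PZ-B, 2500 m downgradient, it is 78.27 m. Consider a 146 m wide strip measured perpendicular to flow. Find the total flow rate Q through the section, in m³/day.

Flow is parallel to layering, so each bed carries its own Darcy discharge and the transmissivities add.
Σ(K_i·b_i) = 33.5×1.28 + 584×7.00 + 9.80×1.55 = 4146 m²/day.
Hydraulic gradient i = (122.02 − 78.27) / 2500 = 43.75 / 2500 = 0.01750.
Q = Σ(K_i·b_i) · W · i = 4146 × 146 × 0.01750 = 10593 m³/day.

10600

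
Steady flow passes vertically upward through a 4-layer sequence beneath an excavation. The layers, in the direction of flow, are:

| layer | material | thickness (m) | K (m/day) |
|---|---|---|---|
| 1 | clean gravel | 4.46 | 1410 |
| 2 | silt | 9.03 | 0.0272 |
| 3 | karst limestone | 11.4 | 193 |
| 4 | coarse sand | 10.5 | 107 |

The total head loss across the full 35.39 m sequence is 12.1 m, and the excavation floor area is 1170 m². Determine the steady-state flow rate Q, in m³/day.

42.6

Flow is perpendicular to layering, so the layers act in series and the equivalent K is the thickness-weighted harmonic mean.
Total thickness L = 4.46 + 9.03 + 11.4 + 10.5 = 35.39 m.
Σ(b_i/K_i) = 4.46/1410 + 9.03/0.0272 + 11.4/193 + 10.5/107 = 332.1 d.
K_eq = L / Σ(b_i/K_i) = 35.39 / 332.1 = 0.1065 m/day.
Q = K_eq · A · (Δh/L) = 0.1065 × 1170 × (12.1/35.39) = 42.62 m³/day.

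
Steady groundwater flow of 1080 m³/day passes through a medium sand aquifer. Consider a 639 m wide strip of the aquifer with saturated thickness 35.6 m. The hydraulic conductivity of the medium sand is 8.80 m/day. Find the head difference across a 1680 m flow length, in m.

Cross-sectional area A = 639 × 35.6 = 22748 m².
From Q = K·A·i, i = Q / (K·A) = 1080 / (8.800 × 22748) = 0.005395.
Head loss Δh = i · L = 0.005395 × 1680 = 9.064 m.

9.06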